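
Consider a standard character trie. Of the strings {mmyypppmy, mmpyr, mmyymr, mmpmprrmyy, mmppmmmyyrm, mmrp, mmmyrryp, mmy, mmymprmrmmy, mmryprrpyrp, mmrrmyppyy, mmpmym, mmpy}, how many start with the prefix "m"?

13

Traverse to the node for "m", then collect every word in that subtree.
Words under "m": mmmyrryp, mmpmprrmyy, mmpmym, mmppmmmyyrm, mmpy, mmpyr, mmrp, mmrrmyppyy, mmryprrpyrp, mmy, mmymprmrmmy, mmyymr, mmyypppmy
Count: 13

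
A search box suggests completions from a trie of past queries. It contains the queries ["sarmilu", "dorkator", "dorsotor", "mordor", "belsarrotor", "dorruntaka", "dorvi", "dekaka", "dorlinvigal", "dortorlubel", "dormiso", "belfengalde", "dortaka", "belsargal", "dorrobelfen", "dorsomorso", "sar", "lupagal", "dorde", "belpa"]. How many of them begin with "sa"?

Traverse to the node for "sa", then collect every word in that subtree.
Matches: "sar", "sarmilu"
Count: 2

2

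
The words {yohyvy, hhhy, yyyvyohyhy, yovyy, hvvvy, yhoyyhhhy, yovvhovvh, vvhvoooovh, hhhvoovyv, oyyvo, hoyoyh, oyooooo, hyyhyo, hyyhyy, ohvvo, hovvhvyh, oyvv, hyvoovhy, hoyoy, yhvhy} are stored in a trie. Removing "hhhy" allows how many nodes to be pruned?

1

A node on "hhhy"'s path can go only if nothing else ends at it or branches off below it.
The suffix "y" (1 node) is used only by "hhhy"; the node for "hhh" still has the child "v", so pruning stops there.
Nodes removed: 1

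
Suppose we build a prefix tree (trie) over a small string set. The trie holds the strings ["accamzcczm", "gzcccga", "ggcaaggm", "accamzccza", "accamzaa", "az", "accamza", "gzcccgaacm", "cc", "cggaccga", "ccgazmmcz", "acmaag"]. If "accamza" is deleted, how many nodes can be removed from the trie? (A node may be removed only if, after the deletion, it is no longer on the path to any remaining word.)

0

A node on "accamza"'s path can go only if nothing else ends at it or branches off below it.
Every node on "accamza" is still needed (e.g. by "accamzaa"), so nothing is freed.
Nodes removed: 0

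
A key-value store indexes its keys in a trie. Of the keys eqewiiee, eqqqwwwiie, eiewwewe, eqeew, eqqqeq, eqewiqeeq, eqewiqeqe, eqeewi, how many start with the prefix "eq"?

Walk to "eq"; the words in its subtree are exactly those with that prefix.
Words under "eq": eqeew, eqeewi, eqewiiee, eqewiqeeq, eqewiqeqe, eqqqeq, eqqqwwwiie
Count: 7

7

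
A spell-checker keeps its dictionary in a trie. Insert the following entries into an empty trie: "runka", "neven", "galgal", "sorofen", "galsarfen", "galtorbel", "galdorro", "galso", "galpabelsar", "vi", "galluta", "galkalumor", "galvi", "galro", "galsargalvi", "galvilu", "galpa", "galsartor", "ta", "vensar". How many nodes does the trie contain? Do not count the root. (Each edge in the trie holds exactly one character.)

Count nodes per top-level branch (shared prefixes stored once):
  'g'-branch (galdorro, galgal, galkalumor, galluta, galpa, galpabelsar, galro, galsarfen, galsargalvi, galsartor, galso, galtorbel, galvi, galvilu): 57 nodes
  'n'-branch (neven): 5 nodes
  'r'-branch (runka): 5 nodes
  's'-branch (sorofen): 7 nodes
  't'-branch (ta): 2 nodes
  'v'-branch (vensar, vi): 7 nodes
Sum: 83

83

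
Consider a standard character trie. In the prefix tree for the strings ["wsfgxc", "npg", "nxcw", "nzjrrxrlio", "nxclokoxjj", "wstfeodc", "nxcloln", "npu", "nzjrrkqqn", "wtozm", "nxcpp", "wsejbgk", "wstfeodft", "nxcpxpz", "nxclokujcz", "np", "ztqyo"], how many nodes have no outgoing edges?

Leaves are exactly the stored words that no other stored word extends.
Those words: "npg", "npu", "nxclokoxjj", "nxclokujcz", "nxcloln", "nxcpp", "nxcpxpz", "nxcw", "nzjrrkqqn", "nzjrrxrlio", "wsejbgk", "wsfgxc", "wstfeodc", "wstfeodft", "wtozm", "ztqyo"
Leaf count: 16

16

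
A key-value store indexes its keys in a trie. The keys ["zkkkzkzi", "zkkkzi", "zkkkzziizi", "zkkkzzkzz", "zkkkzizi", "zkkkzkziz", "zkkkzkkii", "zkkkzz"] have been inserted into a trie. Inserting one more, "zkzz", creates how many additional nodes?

Walking "zkzz" from the root, the first 2 characters ("zk") follow existing edges; "z" is the first miss.
Each of the 2 remaining characters creates one node.

2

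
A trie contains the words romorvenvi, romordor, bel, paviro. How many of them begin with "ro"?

2

Walk to "ro"; the words in its subtree are exactly those with that prefix.
Matches: "romordor", "romorvenvi"
Count: 2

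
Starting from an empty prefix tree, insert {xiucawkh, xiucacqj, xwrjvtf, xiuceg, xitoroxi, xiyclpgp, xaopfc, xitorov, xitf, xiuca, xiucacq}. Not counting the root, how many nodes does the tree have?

38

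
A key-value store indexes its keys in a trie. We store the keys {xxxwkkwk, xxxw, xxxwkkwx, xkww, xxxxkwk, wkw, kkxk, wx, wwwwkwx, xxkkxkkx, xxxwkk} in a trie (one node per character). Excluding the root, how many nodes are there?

36

Count nodes per top-level branch (shared prefixes stored once):
  'k'-branch (kkxk): 4 nodes
  'w'-branch (wkw, wwwwkwx, wx): 10 nodes
  'x'-branch (xkww, xxkkxkkx, xxxw, xxxwkk, xxxwkkwk, xxxwkkwx, xxxxkwk): 22 nodes
Sum: 36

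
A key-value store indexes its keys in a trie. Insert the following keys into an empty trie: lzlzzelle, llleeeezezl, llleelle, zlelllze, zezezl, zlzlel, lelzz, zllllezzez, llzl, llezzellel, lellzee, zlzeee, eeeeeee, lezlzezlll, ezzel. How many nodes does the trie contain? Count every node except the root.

Count nodes per top-level branch (shared prefixes stored once):
  'e'-branch (eeeeeee, ezzel): 11 nodes
  'l'-branch (lellzee, lelzz, lezlzezlll, llezzellel, llleeeezezl, llleelle, llzl, lzlzzelle): 48 nodes
  'z'-branch (zezezl, zlelllze, zllllezzez, zlzeee, zlzlel): 28 nodes
Sum: 87

87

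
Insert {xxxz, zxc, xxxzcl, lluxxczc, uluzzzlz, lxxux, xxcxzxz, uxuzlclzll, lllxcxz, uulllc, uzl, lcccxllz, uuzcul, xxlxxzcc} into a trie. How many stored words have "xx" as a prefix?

Traverse to the node for "xx", then collect every word in that subtree.
Matches: "xxcxzxz", "xxlxxzcc", "xxxz", "xxxzcl"
Count: 4

4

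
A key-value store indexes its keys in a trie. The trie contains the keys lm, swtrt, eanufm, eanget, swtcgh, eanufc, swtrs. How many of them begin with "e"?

3

Traverse to the node for "e", then collect every word in that subtree.
Matches: "eanget", "eanufc", "eanufm"
Count: 3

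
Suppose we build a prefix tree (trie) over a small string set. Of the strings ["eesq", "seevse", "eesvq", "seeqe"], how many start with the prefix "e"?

Walk to "e"; the words in its subtree are exactly those with that prefix.
Matches: "eesq", "eesvq"
Count: 2

2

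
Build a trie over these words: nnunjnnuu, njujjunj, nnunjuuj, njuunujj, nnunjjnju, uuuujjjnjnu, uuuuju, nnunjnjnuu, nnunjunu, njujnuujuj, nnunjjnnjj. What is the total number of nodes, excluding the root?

55

Count nodes per top-level branch (shared prefixes stored once):
  'n'-branch (njujjunj, njujnuujuj, njuunujj, nnunjjnju, nnunjjnnjj, nnunjnjnuu, nnunjnnuu, nnunjunu, nnunjuuj): 43 nodes
  'u'-branch (uuuujjjnjnu, uuuuju): 12 nodes
Sum: 55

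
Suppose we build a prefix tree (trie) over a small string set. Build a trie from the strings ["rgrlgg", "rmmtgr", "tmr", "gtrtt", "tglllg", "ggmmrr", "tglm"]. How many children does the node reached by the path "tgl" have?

Follow the path "tgl" to its node, then look at its outgoing edges.
Distinct next characters after "tgl": l, m.
That node has 2 child edges.

2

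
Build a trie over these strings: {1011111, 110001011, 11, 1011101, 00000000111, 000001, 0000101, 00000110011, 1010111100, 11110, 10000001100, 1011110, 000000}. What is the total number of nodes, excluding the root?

57

Count nodes per top-level branch (shared prefixes stored once):
  '0'-branch (000000, 00000000111, 000001, 00000110011, 0000101): 20 nodes
  '1'-branch (10000001100, 1010111100, 1011101, 1011110, 1011111, 11, 110001011, 11110): 37 nodes
Sum: 57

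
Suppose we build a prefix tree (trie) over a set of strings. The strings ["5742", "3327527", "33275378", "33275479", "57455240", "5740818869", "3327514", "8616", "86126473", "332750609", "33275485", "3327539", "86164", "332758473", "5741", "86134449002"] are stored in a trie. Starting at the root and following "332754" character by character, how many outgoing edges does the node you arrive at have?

Follow the path "332754" to its node, then look at its outgoing edges.
Distinct next characters after "332754": 7, 8.
That node has 2 child edges.

2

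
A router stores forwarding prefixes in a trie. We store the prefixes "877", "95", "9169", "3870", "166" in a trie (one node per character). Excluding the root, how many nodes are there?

15

For each word, the new-node count is its length minus the longest prefix already in the trie:
  "877" → 3 new (8, 7, 7)
  "95" → 2 new (9, 5)
  "9169" → prefix "9" already present; 3 new (1, 6, 9)
  "3870" → 4 new (3, 8, 7, 0)
  "166" → 3 new (1, 6, 6)
Total nodes = 3 + 2 + 3 + 4 + 3 = 15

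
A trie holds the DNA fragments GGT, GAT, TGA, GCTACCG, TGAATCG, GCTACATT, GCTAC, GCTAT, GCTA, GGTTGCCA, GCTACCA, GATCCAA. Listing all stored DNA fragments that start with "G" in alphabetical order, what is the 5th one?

GCTACATT

Filter for "G…" and sort: "GAT", "GATCCAA", "GCTA", "GCTAC", "GCTACATT", "GCTACCA", "GCTACCG", "GCTAT", "GGT", "GGTTGCCA"
The 5th is GCTACATT.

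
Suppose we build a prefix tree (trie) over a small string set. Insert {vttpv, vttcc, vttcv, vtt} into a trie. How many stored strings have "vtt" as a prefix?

4

Walk to "vtt"; the words in its subtree are exactly those with that prefix.
Matches: "vtt", "vttcc", "vttcv", "vttpv"
Count: 4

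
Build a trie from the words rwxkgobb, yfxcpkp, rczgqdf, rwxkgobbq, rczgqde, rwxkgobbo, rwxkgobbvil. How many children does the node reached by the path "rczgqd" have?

2

The children of the "rczgqd" node are the distinct next characters among strings starting with "rczgqd".
Distinct next characters after "rczgqd": e, f.
That node has 2 child edges.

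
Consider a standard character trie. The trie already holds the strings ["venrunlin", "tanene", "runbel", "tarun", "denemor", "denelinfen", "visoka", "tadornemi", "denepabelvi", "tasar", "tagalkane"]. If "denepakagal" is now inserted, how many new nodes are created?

Walking "denepakagal" from the root, the first 6 characters ("denepa") follow existing edges; "k" is the first miss.
So 11 − 6 = 5 new nodes.

5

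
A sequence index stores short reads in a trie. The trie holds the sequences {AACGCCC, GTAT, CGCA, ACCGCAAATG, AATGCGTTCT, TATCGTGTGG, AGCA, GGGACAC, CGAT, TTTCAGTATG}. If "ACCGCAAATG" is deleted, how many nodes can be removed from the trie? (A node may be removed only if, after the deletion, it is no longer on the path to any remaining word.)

A node on "ACCGCAAATG"'s path can go only if nothing else ends at it or branches off below it.
The suffix "CCGCAAATG" (9 nodes) is used only by "ACCGCAAATG"; the node for "A" still has the child "A", so pruning stops there.
Nodes removed: 9

9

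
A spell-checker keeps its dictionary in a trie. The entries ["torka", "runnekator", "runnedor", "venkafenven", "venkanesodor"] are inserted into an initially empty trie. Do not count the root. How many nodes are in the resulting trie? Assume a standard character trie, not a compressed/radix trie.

Count nodes per top-level branch (shared prefixes stored once):
  'r'-branch (runnedor, runnekator): 13 nodes
  't'-branch (torka): 5 nodes
  'v'-branch (venkafenven, venkanesodor): 18 nodes
Sum: 36

36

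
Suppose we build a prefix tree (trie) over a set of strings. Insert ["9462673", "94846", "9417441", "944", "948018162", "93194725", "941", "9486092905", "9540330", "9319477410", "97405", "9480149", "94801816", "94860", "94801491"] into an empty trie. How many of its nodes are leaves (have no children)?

11

Leaves are exactly the stored words that no other stored word extends.
Those words: "93194725", "9319477410", "9417441", "944", "9462673", "94801491", "948018162", "94846", "9486092905", "9540330", "97405"
Leaf count: 11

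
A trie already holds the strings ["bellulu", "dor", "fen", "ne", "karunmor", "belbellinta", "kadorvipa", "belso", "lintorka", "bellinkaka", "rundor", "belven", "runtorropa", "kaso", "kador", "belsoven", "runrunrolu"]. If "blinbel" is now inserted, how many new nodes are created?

Walking "blinbel" from the root, the first 1 characters ("b") follow existing edges; "l" is the first miss.
So 7 − 1 = 6 new nodes.

6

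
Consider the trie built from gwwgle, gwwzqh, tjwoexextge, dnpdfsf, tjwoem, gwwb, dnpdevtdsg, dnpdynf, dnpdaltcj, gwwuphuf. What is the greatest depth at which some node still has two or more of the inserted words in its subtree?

5

The deepest shared node is where two words last agree before diverging.
"tjwoem" and "tjwoexextge" agree on "tjwoe" (5 characters) before diverging; nothing deeper is shared.
Longest shared-prefix length: 5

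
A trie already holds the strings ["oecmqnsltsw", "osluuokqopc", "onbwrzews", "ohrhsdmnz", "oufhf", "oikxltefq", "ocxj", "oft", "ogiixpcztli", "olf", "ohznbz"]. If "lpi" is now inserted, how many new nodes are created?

"lpi" shares no prefix with any stored word, so all 3 characters open new nodes.
3 − 0 = 3 new nodes.

3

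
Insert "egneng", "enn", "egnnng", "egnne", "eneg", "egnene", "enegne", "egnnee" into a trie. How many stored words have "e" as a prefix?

Filter for entries beginning with "e":
Matches: "egnene", "egneng", "egnne", "egnnee", "egnnng", "eneg", "enegne", "enn"
Count: 8

8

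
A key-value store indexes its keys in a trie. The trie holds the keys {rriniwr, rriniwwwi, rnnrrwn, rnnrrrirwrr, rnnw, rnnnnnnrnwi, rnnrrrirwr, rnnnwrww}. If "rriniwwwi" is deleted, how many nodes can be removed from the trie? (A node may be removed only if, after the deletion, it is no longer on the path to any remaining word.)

3

Walk "rriniwwwi" from the leaf back toward the root, removing each node that no remaining word uses.
The suffix "wwi" (3 nodes) is used only by "rriniwwwi"; the node for "rriniw" still has the child "r", so pruning stops there.
Nodes removed: 3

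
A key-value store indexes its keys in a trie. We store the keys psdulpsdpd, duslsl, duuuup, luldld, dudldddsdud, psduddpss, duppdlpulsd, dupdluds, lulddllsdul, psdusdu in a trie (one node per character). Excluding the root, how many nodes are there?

64

Insert word by word; a character creates a node only if that edge doesn't already exist:
  "psdulpsdpd" → 10 new (p, s, d, u, l, p, s, d, p, d)
  "duslsl" → 6 new (d, u, s, l, s, l)
  "duuuup" → prefix "du" already present; 4 new (u, u, u, p)
  "luldld" → 6 new (l, u, l, d, l, d)
  "dudldddsdud" → prefix "du" already present; 9 new (d, l, d, d, d, s, d, u, d)
  "psduddpss" → prefix "psdu" already present; 5 new (d, d, p, s, s)
  "duppdlpulsd" → prefix "du" already present; 9 new (p, p, d, l, p, u, l, s, d)
  "dupdluds" → prefix "dup" already present; 5 new (d, l, u, d, s)
  "lulddllsdul" → prefix "luld" already present; 7 new (d, l, l, s, d, u, l)
  "psdusdu" → prefix "psdu" already present; 3 new (s, d, u)
Total nodes = 10 + 6 + 4 + 6 + 9 + 5 + 9 + 5 + 7 + 3 = 64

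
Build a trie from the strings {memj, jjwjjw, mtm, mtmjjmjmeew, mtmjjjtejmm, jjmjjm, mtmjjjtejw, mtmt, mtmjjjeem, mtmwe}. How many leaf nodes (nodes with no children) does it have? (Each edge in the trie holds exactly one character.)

9

Leaves are exactly the stored words that no other stored word extends.
Those words: "jjmjjm", "jjwjjw", "memj", "mtmjjjeem", "mtmjjjtejmm", "mtmjjjtejw", "mtmjjmjmeew", "mtmt", "mtmwe"
Leaf count: 9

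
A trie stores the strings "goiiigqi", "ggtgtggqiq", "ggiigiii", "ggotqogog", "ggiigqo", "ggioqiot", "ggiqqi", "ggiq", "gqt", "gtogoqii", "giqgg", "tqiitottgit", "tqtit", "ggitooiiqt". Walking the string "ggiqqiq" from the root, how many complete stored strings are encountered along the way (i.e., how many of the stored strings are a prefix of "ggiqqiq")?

2

Traverse "ggiqqiq" character by character; count nodes along the way that are marked as word ends.
Prefixes of the query that are stored words: "ggiq", "ggiqqi"
Count: 2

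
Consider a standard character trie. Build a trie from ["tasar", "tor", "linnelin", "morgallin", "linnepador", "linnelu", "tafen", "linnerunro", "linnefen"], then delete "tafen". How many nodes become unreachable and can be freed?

Walk "tafen" from the leaf back toward the root, removing each node that no remaining word uses.
The suffix "fen" (3 nodes) is used only by "tafen"; the node for "ta" still has the child "s", so pruning stops there.
Nodes removed: 3

3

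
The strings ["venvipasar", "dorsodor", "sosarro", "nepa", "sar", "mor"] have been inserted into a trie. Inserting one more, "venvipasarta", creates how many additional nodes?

2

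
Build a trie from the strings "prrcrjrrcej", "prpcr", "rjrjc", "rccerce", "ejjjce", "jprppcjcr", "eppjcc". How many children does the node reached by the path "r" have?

Follow the path "r" to its node, then look at its outgoing edges.
Distinct next characters after "r": c, j.
That node has 2 child edges.

2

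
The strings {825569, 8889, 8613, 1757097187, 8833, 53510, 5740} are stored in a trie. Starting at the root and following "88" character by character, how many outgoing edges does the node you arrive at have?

Walk "88" from the root, arriving at one node.
Distinct next characters after "88": 3, 8.
That node has 2 child edges.

2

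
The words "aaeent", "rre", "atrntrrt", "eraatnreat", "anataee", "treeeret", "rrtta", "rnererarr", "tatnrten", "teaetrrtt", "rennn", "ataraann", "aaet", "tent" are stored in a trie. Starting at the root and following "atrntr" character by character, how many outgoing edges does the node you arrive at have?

1

Walk "atrntr" from the root, arriving at one node.
Characters that immediately follow "atrntr" among the stored strings: {r}.
That node has 1 child edge.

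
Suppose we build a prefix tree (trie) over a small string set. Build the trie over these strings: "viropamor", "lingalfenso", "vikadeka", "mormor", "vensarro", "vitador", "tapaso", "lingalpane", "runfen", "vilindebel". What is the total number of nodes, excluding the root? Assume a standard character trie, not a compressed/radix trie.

For each word, the new-node count is its length minus the longest prefix already in the trie:
  "viropamor" → 9 new (v, i, r, o, p, a, m, o, r)
  "lingalfenso" → 11 new (l, i, n, g, a, l, f, e, n, s, o)
  "vikadeka" → prefix "vi" already present; 6 new (k, a, d, e, k, a)
  "mormor" → 6 new (m, o, r, m, o, r)
  "vensarro" → prefix "v" already present; 7 new (e, n, s, a, r, r, o)
  "vitador" → prefix "vi" already present; 5 new (t, a, d, o, r)
  "tapaso" → 6 new (t, a, p, a, s, o)
  "lingalpane" → prefix "lingal" already present; 4 new (p, a, n, e)
  "runfen" → 6 new (r, u, n, f, e, n)
  "vilindebel" → prefix "vi" already present; 8 new (l, i, n, d, e, b, e, l)
Total nodes = 9 + 11 + 6 + 6 + 7 + 5 + 6 + 4 + 6 + 8 = 68

68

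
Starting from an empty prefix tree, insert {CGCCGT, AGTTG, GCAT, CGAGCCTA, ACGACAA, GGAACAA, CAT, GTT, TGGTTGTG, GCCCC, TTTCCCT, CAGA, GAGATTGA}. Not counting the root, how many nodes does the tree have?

63

Insert word by word; a character creates a node only if that edge doesn't already exist:
  "CGCCGT" → 6 new (C, G, C, C, G, T)
  "AGTTG" → 5 new (A, G, T, T, G)
  "GCAT" → 4 new (G, C, A, T)
  "CGAGCCTA" → prefix "CG" already present; 6 new (A, G, C, C, T, A)
  "ACGACAA" → prefix "A" already present; 6 new (C, G, A, C, A, A)
  "GGAACAA" → prefix "G" already present; 6 new (G, A, A, C, A, A)
  "CAT" → prefix "C" already present; 2 new (A, T)
  "GTT" → prefix "G" already present; 2 new (T, T)
  "TGGTTGTG" → 8 new (T, G, G, T, T, G, T, G)
  "GCCCC" → prefix "GC" already present; 3 new (C, C, C)
  "TTTCCCT" → prefix "T" already present; 6 new (T, T, C, C, C, T)
  "CAGA" → prefix "CA" already present; 2 new (G, A)
  "GAGATTGA" → prefix "G" already present; 7 new (A, G, A, T, T, G, A)
Total nodes = 6 + 5 + 4 + 6 + 6 + 6 + 2 + 2 + 8 + 3 + 6 + 2 + 7 = 63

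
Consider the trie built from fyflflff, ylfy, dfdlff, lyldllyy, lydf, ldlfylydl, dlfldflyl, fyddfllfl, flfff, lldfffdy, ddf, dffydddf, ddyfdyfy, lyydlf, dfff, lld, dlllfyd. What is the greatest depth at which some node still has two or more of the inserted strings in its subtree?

Equivalently: take the maximum, over all pairs, of their longest common prefix length.
"dfff" and "dffydddf" agree on "dff" (3 characters) before diverging; nothing deeper is shared.
Longest shared-prefix length: 3

3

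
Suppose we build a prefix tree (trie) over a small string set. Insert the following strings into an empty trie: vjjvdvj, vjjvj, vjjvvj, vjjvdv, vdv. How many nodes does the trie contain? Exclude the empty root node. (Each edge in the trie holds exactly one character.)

For each word, the new-node count is its length minus the longest prefix already in the trie:
  "vjjvdvj" → 7 new (v, j, j, v, d, v, j)
  "vjjvj" → prefix "vjjv" already present; 1 new (j)
  "vjjvvj" → prefix "vjjv" already present; 2 new (v, j)
  "vjjvdv" → prefix "vjjvdv" already present; 0 new (none)
  "vdv" → prefix "v" already present; 2 new (d, v)
Total nodes = 7 + 1 + 2 + 0 + 2 = 12

12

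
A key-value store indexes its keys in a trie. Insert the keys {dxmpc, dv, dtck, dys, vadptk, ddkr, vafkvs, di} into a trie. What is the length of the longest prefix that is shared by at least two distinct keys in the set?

The deepest shared node is where two words last agree before diverging.
e.g. "vadptk" and "vafkvs" share the prefix "va" of length 2; no pair shares a longer one.
Longest shared-prefix length: 2

2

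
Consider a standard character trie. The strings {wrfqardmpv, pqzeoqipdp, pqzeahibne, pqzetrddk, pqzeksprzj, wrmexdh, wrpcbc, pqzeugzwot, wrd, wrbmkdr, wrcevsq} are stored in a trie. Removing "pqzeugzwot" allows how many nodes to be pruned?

6

A node on "pqzeugzwot"'s path can go only if nothing else ends at it or branches off below it.
The suffix "ugzwot" (6 nodes) is used only by "pqzeugzwot"; the node for "pqze" still has the child "o", so pruning stops there.
Nodes removed: 6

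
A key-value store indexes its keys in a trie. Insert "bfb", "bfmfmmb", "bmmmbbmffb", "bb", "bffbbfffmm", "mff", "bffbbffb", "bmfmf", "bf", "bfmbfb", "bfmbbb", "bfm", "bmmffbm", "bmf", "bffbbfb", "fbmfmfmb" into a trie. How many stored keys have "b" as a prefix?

14

Traverse to the node for "b", then collect every word in that subtree.
Matches: "bb", "bf", "bfb", "bffbbfb", "bffbbffb", "bffbbfffmm", "bfm", "bfmbbb", "bfmbfb", "bfmfmmb", "bmf", "bmfmf", "bmmffbm", "bmmmbbmffb"
Count: 14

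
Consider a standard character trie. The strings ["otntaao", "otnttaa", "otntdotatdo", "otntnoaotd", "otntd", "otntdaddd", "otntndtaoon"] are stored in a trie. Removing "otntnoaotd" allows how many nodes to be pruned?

Walk "otntnoaotd" from the leaf back toward the root, removing each node that no remaining word uses.
The suffix "oaotd" (5 nodes) is used only by "otntnoaotd"; the node for "otntn" still has the child "d", so pruning stops there.
Nodes removed: 5

5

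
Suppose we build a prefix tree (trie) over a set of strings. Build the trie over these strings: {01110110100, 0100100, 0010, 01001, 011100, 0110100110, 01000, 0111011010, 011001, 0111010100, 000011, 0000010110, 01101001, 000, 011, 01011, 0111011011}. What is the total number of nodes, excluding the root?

47

Count nodes per top-level branch (shared prefixes stored once):
  '0'-branch (000, 0000010110, 000011, 0010, 01000, 01001, 0100100, 01011, 011, 011001, 01101001, 0110100110, 011100, 0111010100, 0111011010, 01110110100, 0111011011): 47 nodes
Sum: 47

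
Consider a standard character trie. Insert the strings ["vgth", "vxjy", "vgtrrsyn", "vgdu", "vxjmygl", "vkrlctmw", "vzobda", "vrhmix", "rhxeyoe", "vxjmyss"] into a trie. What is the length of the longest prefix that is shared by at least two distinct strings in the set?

The deepest shared node is where two words last agree before diverging.
e.g. "vxjmygl" and "vxjmyss" share the prefix "vxjmy" of length 5; no pair shares a longer one.
Longest shared-prefix length: 5

5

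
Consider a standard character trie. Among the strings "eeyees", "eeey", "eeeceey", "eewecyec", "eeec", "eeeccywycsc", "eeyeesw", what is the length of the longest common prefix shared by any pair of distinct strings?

The deepest shared node is where two words last agree before diverging.
"eeyees" and "eeyeesw" agree on "eeyees" (6 characters) before diverging; nothing deeper is shared.
Longest shared-prefix length: 6

6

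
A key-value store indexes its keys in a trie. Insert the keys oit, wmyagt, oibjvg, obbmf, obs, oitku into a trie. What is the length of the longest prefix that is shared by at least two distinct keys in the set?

3

Equivalently: take the maximum, over all pairs, of their longest common prefix length.
e.g. "oit" and "oitku" share the prefix "oit" of length 3; no pair shares a longer one.
Longest shared-prefix length: 3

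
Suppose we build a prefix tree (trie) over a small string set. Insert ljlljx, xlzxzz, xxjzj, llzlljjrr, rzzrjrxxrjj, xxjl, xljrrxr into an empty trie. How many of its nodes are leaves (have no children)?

7

A leaf is a node with no children — equivalently, the end of a word that is not a proper prefix of any other stored word.
Those words: "ljlljx", "llzlljjrr", "rzzrjrxxrjj", "xljrrxr", "xlzxzz", "xxjl", "xxjzj"
Leaf count: 7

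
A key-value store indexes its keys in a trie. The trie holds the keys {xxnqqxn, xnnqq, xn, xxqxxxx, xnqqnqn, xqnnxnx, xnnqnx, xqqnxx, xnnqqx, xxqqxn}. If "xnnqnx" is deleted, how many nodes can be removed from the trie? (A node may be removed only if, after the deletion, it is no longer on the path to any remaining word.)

2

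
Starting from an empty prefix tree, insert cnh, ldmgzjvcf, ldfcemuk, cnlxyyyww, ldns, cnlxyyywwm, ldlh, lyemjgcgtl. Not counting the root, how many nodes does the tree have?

Trie structure (* marks end of a word):
(root)
├─ c
│  └─ n
│     ├─ h *
│     └─ l
│        └─ x
│           └─ y
│              └─ y
│                 └─ y
│                    └─ w
│                       └─ w *
│                          └─ m *
└─ l
   ├─ d
   │  ├─ f
   │  │  └─ c
   │  │     └─ e
   │  │        └─ m
   │  │           └─ u
   │  │              └─ k *
   │  ├─ l
   │  │  └─ h *
   │  ├─ m
   │  │  └─ g
   │  │     └─ z
   │  │        └─ j
   │  │           └─ v
   │  │              └─ c
   │  │                 └─ f *
   │  └─ n
   │     └─ s *
   └─ y
      └─ e
         └─ m
            └─ j
               └─ g
                  └─ c
                     └─ g
                        └─ t
                           └─ l *
Counting every labelled node above: 39.

39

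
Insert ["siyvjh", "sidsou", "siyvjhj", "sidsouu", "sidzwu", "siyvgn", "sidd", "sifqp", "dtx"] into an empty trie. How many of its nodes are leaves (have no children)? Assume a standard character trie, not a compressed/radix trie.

7

A leaf is a node with no children — equivalently, the end of a word that is not a proper prefix of any other stored word.
Those words: "dtx", "sidd", "sidsouu", "sidzwu", "sifqp", "siyvgn", "siyvjhj"
Leaf count: 7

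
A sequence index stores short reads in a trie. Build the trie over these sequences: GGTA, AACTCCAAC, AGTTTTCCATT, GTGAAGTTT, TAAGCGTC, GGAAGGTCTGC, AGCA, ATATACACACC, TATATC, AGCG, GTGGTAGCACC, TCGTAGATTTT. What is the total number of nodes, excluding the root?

For each word, the new-node count is its length minus the longest prefix already in the trie:
  "GGTA" → 4 new (G, G, T, A)
  "AACTCCAAC" → 9 new (A, A, C, T, C, C, A, A, C)
  "AGTTTTCCATT" → prefix "A" already present; 10 new (G, T, T, T, T, C, C, A, T, T)
  "GTGAAGTTT" → prefix "G" already present; 8 new (T, G, A, A, G, T, T, T)
  "TAAGCGTC" → 8 new (T, A, A, G, C, G, T, C)
  "GGAAGGTCTGC" → prefix "GG" already present; 9 new (A, A, G, G, T, C, T, G, C)
  "AGCA" → prefix "AG" already present; 2 new (C, A)
  "ATATACACACC" → prefix "A" already present; 10 new (T, A, T, A, C, A, C, A, C, C)
  "TATATC" → prefix "TA" already present; 4 new (T, A, T, C)
  "AGCG" → prefix "AGC" already present; 1 new (G)
  "GTGGTAGCACC" → prefix "GTG" already present; 8 new (G, T, A, G, C, A, C, C)
  "TCGTAGATTTT" → prefix "T" already present; 10 new (C, G, T, A, G, A, T, T, T, T)
Total nodes = 4 + 9 + 10 + 8 + 8 + 9 + 2 + 10 + 4 + 1 + 8 + 10 = 83

83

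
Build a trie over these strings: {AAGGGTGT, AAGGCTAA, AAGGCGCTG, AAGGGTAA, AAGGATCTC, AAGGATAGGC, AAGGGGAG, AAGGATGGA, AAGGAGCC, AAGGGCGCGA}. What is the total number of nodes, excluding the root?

41

For each word, the new-node count is its length minus the longest prefix already in the trie:
  "AAGGGTGT" → 8 new (A, A, G, G, G, T, G, T)
  "AAGGCTAA" → prefix "AAGG" already present; 4 new (C, T, A, A)
  "AAGGCGCTG" → prefix "AAGGC" already present; 4 new (G, C, T, G)
  "AAGGGTAA" → prefix "AAGGGT" already present; 2 new (A, A)
  "AAGGATCTC" → prefix "AAGG" already present; 5 new (A, T, C, T, C)
  "AAGGATAGGC" → prefix "AAGGAT" already present; 4 new (A, G, G, C)
  "AAGGGGAG" → prefix "AAGGG" already present; 3 new (G, A, G)
  "AAGGATGGA" → prefix "AAGGAT" already present; 3 new (G, G, A)
  "AAGGAGCC" → prefix "AAGGA" already present; 3 new (G, C, C)
  "AAGGGCGCGA" → prefix "AAGGG" already present; 5 new (C, G, C, G, A)
Total nodes = 8 + 4 + 4 + 2 + 5 + 4 + 3 + 3 + 3 + 5 = 41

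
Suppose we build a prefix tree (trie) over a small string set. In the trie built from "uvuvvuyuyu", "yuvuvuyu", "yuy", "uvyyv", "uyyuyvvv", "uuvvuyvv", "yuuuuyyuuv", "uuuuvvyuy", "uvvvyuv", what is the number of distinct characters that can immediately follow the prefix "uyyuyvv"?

The children of the "uyyuyvv" node are the distinct next characters among strings starting with "uyyuyvv".
Distinct next characters after "uyyuyvv": v.
That node has 1 child edge.

1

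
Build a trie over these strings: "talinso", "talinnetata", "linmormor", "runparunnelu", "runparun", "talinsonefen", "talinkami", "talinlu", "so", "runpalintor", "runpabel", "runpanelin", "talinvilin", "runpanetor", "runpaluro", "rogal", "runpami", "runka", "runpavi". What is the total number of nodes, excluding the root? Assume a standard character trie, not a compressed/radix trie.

82

For each word, the new-node count is its length minus the longest prefix already in the trie:
  "talinso" → 7 new (t, a, l, i, n, s, o)
  "talinnetata" → prefix "talin" already present; 6 new (n, e, t, a, t, a)
  "linmormor" → 9 new (l, i, n, m, o, r, m, o, r)
  "runparunnelu" → 12 new (r, u, n, p, a, r, u, n, n, e, l, u)
  "runparun" → prefix "runparun" already present; 0 new (none)
  "talinsonefen" → prefix "talinso" already present; 5 new (n, e, f, e, n)
  "talinkami" → prefix "talin" already present; 4 new (k, a, m, i)
  "talinlu" → prefix "talin" already present; 2 new (l, u)
  "so" → 2 new (s, o)
  "runpalintor" → prefix "runpa" already present; 6 new (l, i, n, t, o, r)
  "runpabel" → prefix "runpa" already present; 3 new (b, e, l)
  "runpanelin" → prefix "runpa" already present; 5 new (n, e, l, i, n)
  "talinvilin" → prefix "talin" already present; 5 new (v, i, l, i, n)
  "runpanetor" → prefix "runpane" already present; 3 new (t, o, r)
  "runpaluro" → prefix "runpal" already present; 3 new (u, r, o)
  "rogal" → prefix "r" already present; 4 new (o, g, a, l)
  "runpami" → prefix "runpa" already present; 2 new (m, i)
  "runka" → prefix "run" already present; 2 new (k, a)
  "runpavi" → prefix "runpa" already present; 2 new (v, i)
Total nodes = 7 + 6 + 9 + 12 + 0 + 5 + 4 + 2 + 2 + 6 + 3 + 5 + 5 + 3 + 3 + 4 + 2 + 2 + 2 = 82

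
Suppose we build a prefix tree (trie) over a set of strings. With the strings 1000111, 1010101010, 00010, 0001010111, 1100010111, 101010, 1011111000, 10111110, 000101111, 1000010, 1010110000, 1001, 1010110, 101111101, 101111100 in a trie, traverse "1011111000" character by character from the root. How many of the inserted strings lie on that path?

Traverse "1011111000" character by character; count nodes along the way that are marked as word ends.
Prefixes of the query that are stored words: "10111110", "101111100", "1011111000"
Count: 3

3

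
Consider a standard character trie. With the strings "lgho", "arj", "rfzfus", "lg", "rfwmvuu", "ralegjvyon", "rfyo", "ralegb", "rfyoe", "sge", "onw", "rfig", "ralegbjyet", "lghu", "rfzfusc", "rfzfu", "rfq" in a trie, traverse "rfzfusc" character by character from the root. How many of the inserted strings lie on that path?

3

Check each prefix of "rfzfusc" against the stored set — each match is an end-marker on the path.
Prefixes of the query that are stored words: "rfzfu", "rfzfus", "rfzfusc"
Count: 3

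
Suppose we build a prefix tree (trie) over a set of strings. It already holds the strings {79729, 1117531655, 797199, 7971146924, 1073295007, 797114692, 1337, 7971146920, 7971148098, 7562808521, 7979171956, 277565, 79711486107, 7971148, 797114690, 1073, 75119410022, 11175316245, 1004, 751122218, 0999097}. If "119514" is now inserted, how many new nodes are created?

Walking "119514" from the root, the first 2 characters ("11") follow existing edges; "9" is the first miss.
So 6 − 2 = 4 new nodes.

4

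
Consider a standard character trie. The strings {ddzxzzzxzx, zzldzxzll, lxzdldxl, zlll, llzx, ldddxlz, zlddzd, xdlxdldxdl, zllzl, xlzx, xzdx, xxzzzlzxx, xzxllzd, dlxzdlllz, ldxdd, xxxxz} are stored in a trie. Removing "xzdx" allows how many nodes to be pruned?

2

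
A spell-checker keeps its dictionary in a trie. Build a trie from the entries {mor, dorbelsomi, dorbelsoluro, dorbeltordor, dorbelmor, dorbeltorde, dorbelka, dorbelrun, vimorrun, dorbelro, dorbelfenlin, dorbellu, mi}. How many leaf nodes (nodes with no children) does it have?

13

Leaves are exactly the stored words that no other stored word extends.
Those words: "dorbelfenlin", "dorbelka", "dorbellu", "dorbelmor", "dorbelro", "dorbelrun", "dorbelsoluro", "dorbelsomi", "dorbeltorde", "dorbeltordor", "mi", "mor", "vimorrun"
Leaf count: 13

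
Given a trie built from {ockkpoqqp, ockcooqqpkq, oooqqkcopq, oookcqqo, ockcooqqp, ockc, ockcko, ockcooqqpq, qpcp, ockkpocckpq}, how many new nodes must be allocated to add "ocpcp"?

3

The longest prefix of "ocpcp" already in the trie is "oc" (length 2).
So 5 − 2 = 3 new nodes.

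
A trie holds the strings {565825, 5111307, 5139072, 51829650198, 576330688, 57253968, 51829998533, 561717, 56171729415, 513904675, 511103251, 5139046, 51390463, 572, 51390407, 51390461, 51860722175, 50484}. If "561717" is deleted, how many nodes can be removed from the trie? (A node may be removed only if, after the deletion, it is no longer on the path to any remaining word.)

After clearing the end-marker at "561717", prune upward until reaching a node still needed by another word.
Every node on "561717" is still needed (e.g. by "56171729415"), so nothing is freed.
Nodes removed: 0

0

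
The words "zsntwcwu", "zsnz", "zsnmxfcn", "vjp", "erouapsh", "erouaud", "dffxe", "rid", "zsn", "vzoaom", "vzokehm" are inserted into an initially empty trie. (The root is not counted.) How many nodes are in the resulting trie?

Insert word by word; a character creates a node only if that edge doesn't already exist:
  "zsntwcwu" → 8 new (z, s, n, t, w, c, w, u)
  "zsnz" → prefix "zsn" already present; 1 new (z)
  "zsnmxfcn" → prefix "zsn" already present; 5 new (m, x, f, c, n)
  "vjp" → 3 new (v, j, p)
  "erouapsh" → 8 new (e, r, o, u, a, p, s, h)
  "erouaud" → prefix "eroua" already present; 2 new (u, d)
  "dffxe" → 5 new (d, f, f, x, e)
  "rid" → 3 new (r, i, d)
  "zsn" → prefix "zsn" already present; 0 new (none)
  "vzoaom" → prefix "v" already present; 5 new (z, o, a, o, m)
  "vzokehm" → prefix "vzo" already present; 4 new (k, e, h, m)
Total nodes = 8 + 1 + 5 + 3 + 8 + 2 + 5 + 3 + 0 + 5 + 4 = 44

44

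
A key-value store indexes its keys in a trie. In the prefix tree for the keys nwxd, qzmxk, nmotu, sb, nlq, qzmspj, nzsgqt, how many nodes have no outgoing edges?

Leaves are exactly the stored words that no other stored word extends.
Those words: "nlq", "nmotu", "nwxd", "nzsgqt", "qzmspj", "qzmxk", "sb"
Leaf count: 7

7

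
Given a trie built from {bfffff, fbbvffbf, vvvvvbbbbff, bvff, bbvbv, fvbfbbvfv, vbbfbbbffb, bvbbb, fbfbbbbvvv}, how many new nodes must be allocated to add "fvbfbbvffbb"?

Walking "fvbfbbvffbb" from the root, the first 8 characters ("fvbfbbvf") follow existing edges; "f" is the first miss.
So 11 − 8 = 3 new nodes.

3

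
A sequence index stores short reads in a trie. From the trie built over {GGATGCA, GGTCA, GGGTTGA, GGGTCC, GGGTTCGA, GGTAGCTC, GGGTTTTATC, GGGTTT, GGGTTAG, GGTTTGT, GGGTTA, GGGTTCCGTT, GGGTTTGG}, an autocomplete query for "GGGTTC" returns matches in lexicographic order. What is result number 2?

GGGTTCGA

Filter for "GGGTTC…" and sort: "GGGTTCCGTT", "GGGTTCGA"
The 2nd is GGGTTCGA.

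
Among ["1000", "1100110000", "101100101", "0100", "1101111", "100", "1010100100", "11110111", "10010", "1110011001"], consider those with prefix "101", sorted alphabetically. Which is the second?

101100101

DFS of the "101" subtree visits, in order: "1010100100", "101100101"
The 2nd is 101100101.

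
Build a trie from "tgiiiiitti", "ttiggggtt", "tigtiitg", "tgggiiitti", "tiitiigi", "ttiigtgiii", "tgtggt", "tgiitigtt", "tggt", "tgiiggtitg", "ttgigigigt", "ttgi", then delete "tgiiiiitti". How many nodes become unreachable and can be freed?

6

A node on "tgiiiiitti"'s path can go only if nothing else ends at it or branches off below it.
The suffix "iiitti" (6 nodes) is used only by "tgiiiiitti"; the node for "tgii" still has the child "t", so pruning stops there.
Nodes removed: 6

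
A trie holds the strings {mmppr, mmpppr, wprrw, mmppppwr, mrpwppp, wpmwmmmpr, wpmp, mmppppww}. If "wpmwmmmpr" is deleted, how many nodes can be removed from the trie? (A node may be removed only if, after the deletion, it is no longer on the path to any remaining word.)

6

A node on "wpmwmmmpr"'s path can go only if nothing else ends at it or branches off below it.
The suffix "wmmmpr" (6 nodes) is used only by "wpmwmmmpr"; the node for "wpm" still has the child "p", so pruning stops there.
Nodes removed: 6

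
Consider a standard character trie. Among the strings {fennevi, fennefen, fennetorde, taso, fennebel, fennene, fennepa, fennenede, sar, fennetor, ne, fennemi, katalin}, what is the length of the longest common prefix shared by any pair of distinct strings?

Look for the deepest trie node that still has at least two words in its subtree.
e.g. "fennetor" and "fennetorde" share the prefix "fennetor" of length 8; no pair shares a longer one.
Longest shared-prefix length: 8

8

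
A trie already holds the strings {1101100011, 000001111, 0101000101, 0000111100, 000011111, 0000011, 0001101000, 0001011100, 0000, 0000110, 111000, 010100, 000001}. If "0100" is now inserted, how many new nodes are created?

1

The longest prefix of "0100" already in the trie is "010" (length 3).
New nodes needed: |"0100"| − 3 = 4 − 3 = 1.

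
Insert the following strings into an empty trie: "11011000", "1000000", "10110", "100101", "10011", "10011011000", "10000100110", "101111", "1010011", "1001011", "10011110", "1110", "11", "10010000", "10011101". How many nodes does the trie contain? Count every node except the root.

50

For each word, the new-node count is its length minus the longest prefix already in the trie:
  "11011000" → 8 new (1, 1, 0, 1, 1, 0, 0, 0)
  "1000000" → prefix "1" already present; 6 new (0, 0, 0, 0, 0, 0)
  "10110" → prefix "10" already present; 3 new (1, 1, 0)
  "100101" → prefix "100" already present; 3 new (1, 0, 1)
  "10011" → prefix "1001" already present; 1 new (1)
  "10011011000" → prefix "10011" already present; 6 new (0, 1, 1, 0, 0, 0)
  "10000100110" → prefix "10000" already present; 6 new (1, 0, 0, 1, 1, 0)
  "101111" → prefix "1011" already present; 2 new (1, 1)
  "1010011" → prefix "101" already present; 4 new (0, 0, 1, 1)
  "1001011" → prefix "100101" already present; 1 new (1)
  "10011110" → prefix "10011" already present; 3 new (1, 1, 0)
  "1110" → prefix "11" already present; 2 new (1, 0)
  "11" → prefix "11" already present; 0 new (none)
  "10010000" → prefix "10010" already present; 3 new (0, 0, 0)
  "10011101" → prefix "100111" already present; 2 new (0, 1)
Total nodes = 8 + 6 + 3 + 3 + 1 + 6 + 6 + 2 + 4 + 1 + 3 + 2 + 0 + 3 + 2 = 50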